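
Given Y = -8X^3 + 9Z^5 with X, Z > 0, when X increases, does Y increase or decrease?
Y decreases

Taking the partial derivative:
∂Y/∂X = -24X^2

∂Y/∂X = -24X^2 < 0 (assuming positive values)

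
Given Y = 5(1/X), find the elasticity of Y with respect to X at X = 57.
Elasticity = -1

Elasticity = (dY/dX) · (X/Y)

dY/dX = -5/X²
At X = 57: dY/dX = -5/3249, Y = 5/57

Elasticity = (-5/3249) · (57 / (5/57)) = -1

Interpretation: for a small percentage change in X, the percentage change in Y is approximately -1.00 times as large.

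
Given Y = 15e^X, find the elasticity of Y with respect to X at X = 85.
Elasticity = 85

Elasticity = (dY/dX) · (X/Y)

dY/dX = 15·e^X
At X = 85: dY/dX = 15·e^85, Y = 15·e^85

Elasticity = (15·e^85) · (85 / (15·e^85)) = 85

Interpretation: for a small percentage change in X, the percentage change in Y is approximately 85.00 times as large.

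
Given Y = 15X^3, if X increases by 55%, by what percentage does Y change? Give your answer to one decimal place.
272.4%

For Y = 15X^3:
If X → X(1 + 0.55)
Then Y → Y · (1 + 0.55)^3
     ≈ Y · 3.7239

Percentage change = ((1 + 0.55)^3 − 1) × 100% ≈ 272.4%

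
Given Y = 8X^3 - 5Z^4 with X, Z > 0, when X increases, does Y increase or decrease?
Y increases

Taking the partial derivative:
∂Y/∂X = 24X^2

∂Y/∂X = 24X^2 > 0 (assuming positive values)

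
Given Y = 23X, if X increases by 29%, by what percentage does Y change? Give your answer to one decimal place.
29.0%

For Y = 23X:
If X → X(1 + 0.29)
Then Y → Y · (1 + 0.29)^1
     = Y · 1.2900

Percentage change = ((1 + 0.29)^1 − 1) × 100% = 29.0%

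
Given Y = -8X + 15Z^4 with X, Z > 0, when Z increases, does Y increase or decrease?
Y increases

Taking the partial derivative:
∂Y/∂Z = 60Z^3

∂Y/∂Z = 60Z^3 > 0 (assuming positive values)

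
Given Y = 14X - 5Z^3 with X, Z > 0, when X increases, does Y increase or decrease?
Y increases

Taking the partial derivative:
∂Y/∂X = 14

∂Y/∂X = 14 > 0 (assuming positive values)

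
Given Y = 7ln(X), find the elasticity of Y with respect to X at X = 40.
Elasticity = 1/ln(40) ≈ 0.2711

Elasticity = (dY/dX) · (X/Y)

dY/dX = 7/X
At X = 40: dY/dX = 7/40, Y = 7·ln(40)

Elasticity = (7/40) · (40 / (7·ln(40))) = 1/ln(40) ≈ 0.2711

Interpretation: for a small percentage change in X, the percentage change in Y is approximately 0.27 times as large.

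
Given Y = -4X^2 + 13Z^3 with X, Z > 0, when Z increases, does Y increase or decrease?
Y increases

Taking the partial derivative:
∂Y/∂Z = 39Z^2

∂Y/∂Z = 39Z^2 > 0 (assuming positive values)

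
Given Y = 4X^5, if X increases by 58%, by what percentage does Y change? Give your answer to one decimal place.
884.7%

For Y = 4X^5:
If X → X(1 + 0.58)
Then Y → Y · (1 + 0.58)^5
     ≈ Y · 9.8466

Percentage change = ((1 + 0.58)^5 − 1) × 100% ≈ 884.7%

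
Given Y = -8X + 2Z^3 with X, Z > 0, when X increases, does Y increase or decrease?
Y decreases

Taking the partial derivative:
∂Y/∂X = -8

∂Y/∂X = -8 < 0 (assuming positive values)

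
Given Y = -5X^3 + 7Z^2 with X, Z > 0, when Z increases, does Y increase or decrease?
Y increases

Taking the partial derivative:
∂Y/∂Z = 14Z

∂Y/∂Z = 14Z > 0 (assuming positive values)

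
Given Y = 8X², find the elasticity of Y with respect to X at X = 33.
Elasticity = 2

Elasticity = (dY/dX) · (X/Y)

dY/dX = 16·X
At X = 33: dY/dX = 528, Y = 8712

Elasticity = 528 · (33 / 8712) = 2

Interpretation: for a small percentage change in X, the percentage change in Y is approximately 2.00 times as large.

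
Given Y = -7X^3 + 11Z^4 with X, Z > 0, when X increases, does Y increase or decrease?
Y decreases

Taking the partial derivative:
∂Y/∂X = -21X^2

∂Y/∂X = -21X^2 < 0 (assuming positive values)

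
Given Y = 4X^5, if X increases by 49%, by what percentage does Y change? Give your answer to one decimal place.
634.4%

For Y = 4X^5:
If X → X(1 + 0.49)
Then Y → Y · (1 + 0.49)^5
     ≈ Y · 7.3440

Percentage change = ((1 + 0.49)^5 − 1) × 100% ≈ 634.4%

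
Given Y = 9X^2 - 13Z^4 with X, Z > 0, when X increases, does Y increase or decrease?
Y increases

Taking the partial derivative:
∂Y/∂X = 18X

∂Y/∂X = 18X > 0 (assuming positive values)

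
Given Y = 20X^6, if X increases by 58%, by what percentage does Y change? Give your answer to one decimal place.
1455.8%

For Y = 20X^6:
If X → X(1 + 0.58)
Then Y → Y · (1 + 0.58)^6
     ≈ Y · 15.5576

Percentage change = ((1 + 0.58)^6 − 1) × 100% ≈ 1455.8%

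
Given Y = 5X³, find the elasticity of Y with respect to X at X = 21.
Elasticity = 3

Elasticity = (dY/dX) · (X/Y)

dY/dX = 15·X²
At X = 21: dY/dX = 6615, Y = 46305

Elasticity = 6615 · (21 / 46305) = 3

Interpretation: for a small percentage change in X, the percentage change in Y is approximately 3.00 times as large.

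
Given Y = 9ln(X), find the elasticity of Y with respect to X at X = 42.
Elasticity = 1/ln(42) ≈ 0.2675

Elasticity = (dY/dX) · (X/Y)

dY/dX = 9/X
At X = 42: dY/dX = 3/14, Y = 9·ln(42)

Elasticity = (3/14) · (42 / (9·ln(42))) = 1/ln(42) ≈ 0.2675

Interpretation: for a small percentage change in X, the percentage change in Y is approximately 0.27 times as large.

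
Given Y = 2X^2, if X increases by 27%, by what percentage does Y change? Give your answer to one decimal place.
61.3%

For Y = 2X^2:
If X → X(1 + 0.27)
Then Y → Y · (1 + 0.27)^2
     = Y · 1.6129

Percentage change = ((1 + 0.27)^2 − 1) × 100% ≈ 61.3%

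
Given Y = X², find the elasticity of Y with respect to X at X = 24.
Elasticity = 2

Elasticity = (dY/dX) · (X/Y)

dY/dX = 2·X
At X = 24: dY/dX = 48, Y = 576

Elasticity = 48 · (24 / 576) = 2

Interpretation: for a small percentage change in X, the percentage change in Y is approximately 2.00 times as large.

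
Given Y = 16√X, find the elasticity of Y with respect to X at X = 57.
Elasticity = 1/2

Elasticity = (dY/dX) · (X/Y)

dY/dX = 8/√X
At X = 57: dY/dX = 8·√57/57, Y = 16·√57

Elasticity = (8·√57/57) · (57 / (16·√57)) = 1/2

Interpretation: for a small percentage change in X, the percentage change in Y is approximately 0.50 times as large.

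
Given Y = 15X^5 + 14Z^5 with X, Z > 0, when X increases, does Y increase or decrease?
Y increases

Taking the partial derivative:
∂Y/∂X = 75X^4

∂Y/∂X = 75X^4 > 0 (assuming positive values)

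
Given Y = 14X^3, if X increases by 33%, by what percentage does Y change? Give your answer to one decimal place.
135.3%

For Y = 14X^3:
If X → X(1 + 0.33)
Then Y → Y · (1 + 0.33)^3
     ≈ Y · 2.3526

Percentage change = ((1 + 0.33)^3 − 1) × 100% ≈ 135.3%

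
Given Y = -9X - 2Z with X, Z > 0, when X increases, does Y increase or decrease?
Y decreases

Taking the partial derivative:
∂Y/∂X = -9

∂Y/∂X = -9 < 0 (assuming positive values)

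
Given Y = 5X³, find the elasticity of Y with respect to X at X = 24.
Elasticity = 3

Elasticity = (dY/dX) · (X/Y)

dY/dX = 15·X²
At X = 24: dY/dX = 8640, Y = 69120

Elasticity = 8640 · (24 / 69120) = 3

Interpretation: for a small percentage change in X, the percentage change in Y is approximately 3.00 times as large.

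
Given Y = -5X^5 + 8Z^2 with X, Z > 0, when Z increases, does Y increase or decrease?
Y increases

Taking the partial derivative:
∂Y/∂Z = 16Z

∂Y/∂Z = 16Z > 0 (assuming positive values)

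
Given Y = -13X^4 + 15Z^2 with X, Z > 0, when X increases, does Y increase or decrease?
Y decreases

Taking the partial derivative:
∂Y/∂X = -52X^3

∂Y/∂X = -52X^3 < 0 (assuming positive values)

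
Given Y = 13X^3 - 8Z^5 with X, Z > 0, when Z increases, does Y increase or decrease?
Y decreases

Taking the partial derivative:
∂Y/∂Z = -40Z^4

∂Y/∂Z = -40Z^4 < 0 (assuming positive values)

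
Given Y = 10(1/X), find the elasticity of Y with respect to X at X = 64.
Elasticity = -1

Elasticity = (dY/dX) · (X/Y)

dY/dX = -10/X²
At X = 64: dY/dX = -5/2048, Y = 5/32

Elasticity = (-5/2048) · (64 / (5/32)) = -1

Interpretation: for a small percentage change in X, the percentage change in Y is approximately -1.00 times as large.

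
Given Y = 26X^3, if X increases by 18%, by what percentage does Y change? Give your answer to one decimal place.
64.3%

For Y = 26X^3:
If X → X(1 + 0.18)
Then Y → Y · (1 + 0.18)^3
     ≈ Y · 1.6430

Percentage change = ((1 + 0.18)^3 − 1) × 100% ≈ 64.3%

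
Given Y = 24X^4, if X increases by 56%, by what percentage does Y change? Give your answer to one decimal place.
492.2%

For Y = 24X^4:
If X → X(1 + 0.56)
Then Y → Y · (1 + 0.56)^4
     ≈ Y · 5.9224

Percentage change = ((1 + 0.56)^4 − 1) × 100% ≈ 492.2%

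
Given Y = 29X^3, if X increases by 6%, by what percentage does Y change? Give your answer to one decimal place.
19.1%

For Y = 29X^3:
If X → X(1 + 0.06)
Then Y → Y · (1 + 0.06)^3
     ≈ Y · 1.1910

Percentage change = ((1 + 0.06)^3 − 1) × 100% ≈ 19.1%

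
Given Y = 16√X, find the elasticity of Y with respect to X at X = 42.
Elasticity = 1/2

Elasticity = (dY/dX) · (X/Y)

dY/dX = 8/√X
At X = 42: dY/dX = 4·√42/21, Y = 16·√42

Elasticity = (4·√42/21) · (42 / (16·√42)) = 1/2

Interpretation: for a small percentage change in X, the percentage change in Y is approximately 0.50 times as large.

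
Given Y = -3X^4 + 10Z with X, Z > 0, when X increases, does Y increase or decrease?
Y decreases

Taking the partial derivative:
∂Y/∂X = -12X^3

∂Y/∂X = -12X^3 < 0 (assuming positive values)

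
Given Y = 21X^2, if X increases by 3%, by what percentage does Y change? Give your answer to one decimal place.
6.1%

For Y = 21X^2:
If X → X(1 + 0.03)
Then Y → Y · (1 + 0.03)^2
     = Y · 1.0609

Percentage change = ((1 + 0.03)^2 − 1) × 100% ≈ 6.1%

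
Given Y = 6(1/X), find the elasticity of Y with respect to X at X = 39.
Elasticity = -1

Elasticity = (dY/dX) · (X/Y)

dY/dX = -6/X²
At X = 39: dY/dX = -2/507, Y = 2/13

Elasticity = (-2/507) · (39 / (2/13)) = -1

Interpretation: for a small percentage change in X, the percentage change in Y is approximately -1.00 times as large.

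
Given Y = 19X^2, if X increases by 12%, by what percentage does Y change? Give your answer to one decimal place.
25.4%

For Y = 19X^2:
If X → X(1 + 0.12)
Then Y → Y · (1 + 0.12)^2
     = Y · 1.2544

Percentage change = ((1 + 0.12)^2 − 1) × 100% ≈ 25.4%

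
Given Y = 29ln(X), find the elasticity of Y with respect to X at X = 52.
Elasticity = 1/ln(52) ≈ 0.2531

Elasticity = (dY/dX) · (X/Y)

dY/dX = 29/X
At X = 52: dY/dX = 29/52, Y = 29·ln(52)

Elasticity = (29/52) · (52 / (29·ln(52))) = 1/ln(52) ≈ 0.2531

Interpretation: for a small percentage change in X, the percentage change in Y is approximately 0.25 times as large.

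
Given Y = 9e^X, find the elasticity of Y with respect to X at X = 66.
Elasticity = 66

Elasticity = (dY/dX) · (X/Y)

dY/dX = 9·e^X
At X = 66: dY/dX = 9·e^66, Y = 9·e^66

Elasticity = (9·e^66) · (66 / (9·e^66)) = 66

Interpretation: for a small percentage change in X, the percentage change in Y is approximately 66.00 times as large.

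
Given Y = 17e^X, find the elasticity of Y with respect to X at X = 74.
Elasticity = 74

Elasticity = (dY/dX) · (X/Y)

dY/dX = 17·e^X
At X = 74: dY/dX = 17·e^74, Y = 17·e^74

Elasticity = (17·e^74) · (74 / (17·e^74)) = 74

Interpretation: for a small percentage change in X, the percentage change in Y is approximately 74.00 times as large.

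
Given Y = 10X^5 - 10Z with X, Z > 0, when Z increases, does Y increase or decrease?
Y decreases

Taking the partial derivative:
∂Y/∂Z = -10

∂Y/∂Z = -10 < 0 (assuming positive values)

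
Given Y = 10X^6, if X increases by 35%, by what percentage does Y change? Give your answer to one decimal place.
505.3%

For Y = 10X^6:
If X → X(1 + 0.35)
Then Y → Y · (1 + 0.35)^6
     ≈ Y · 6.0534

Percentage change = ((1 + 0.35)^6 − 1) × 100% ≈ 505.3%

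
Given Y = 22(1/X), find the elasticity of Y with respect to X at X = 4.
Elasticity = -1

Elasticity = (dY/dX) · (X/Y)

dY/dX = -22/X²
At X = 4: dY/dX = -11/8, Y = 11/2

Elasticity = (-11/8) · (4 / (11/2)) = -1

Interpretation: for a small percentage change in X, the percentage change in Y is approximately -1.00 times as large.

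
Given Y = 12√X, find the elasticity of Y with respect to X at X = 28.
Elasticity = 1/2

Elasticity = (dY/dX) · (X/Y)

dY/dX = 6/√X
At X = 28: dY/dX = 3·√7/7, Y = 24·√7

Elasticity = (3·√7/7) · (28 / (24·√7)) = 1/2

Interpretation: for a small percentage change in X, the percentage change in Y is approximately 0.50 times as large.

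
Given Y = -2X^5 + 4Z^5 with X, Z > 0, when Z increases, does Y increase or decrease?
Y increases

Taking the partial derivative:
∂Y/∂Z = 20Z^4

∂Y/∂Z = 20Z^4 > 0 (assuming positive values)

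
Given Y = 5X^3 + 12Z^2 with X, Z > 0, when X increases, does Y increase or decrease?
Y increases

Taking the partial derivative:
∂Y/∂X = 15X^2

∂Y/∂X = 15X^2 > 0 (assuming positive values)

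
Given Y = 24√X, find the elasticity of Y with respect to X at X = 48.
Elasticity = 1/2

Elasticity = (dY/dX) · (X/Y)

dY/dX = 12/√X
At X = 48: dY/dX = √3, Y = 96·√3

Elasticity = (√3) · (48 / (96·√3)) = 1/2

Interpretation: for a small percentage change in X, the percentage change in Y is approximately 0.50 times as large.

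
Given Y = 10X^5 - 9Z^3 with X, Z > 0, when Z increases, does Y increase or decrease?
Y decreases

Taking the partial derivative:
∂Y/∂Z = -27Z^2

∂Y/∂Z = -27Z^2 < 0 (assuming positive values)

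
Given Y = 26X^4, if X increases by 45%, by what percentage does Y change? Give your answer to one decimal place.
342.1%

For Y = 26X^4:
If X → X(1 + 0.45)
Then Y → Y · (1 + 0.45)^4
     ≈ Y · 4.4205

Percentage change = ((1 + 0.45)^4 − 1) × 100% ≈ 342.1%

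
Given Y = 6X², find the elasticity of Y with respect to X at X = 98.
Elasticity = 2

Elasticity = (dY/dX) · (X/Y)

dY/dX = 12·X
At X = 98: dY/dX = 1176, Y = 57624

Elasticity = 1176 · (98 / 57624) = 2

Interpretation: for a small percentage change in X, the percentage change in Y is approximately 2.00 times as large.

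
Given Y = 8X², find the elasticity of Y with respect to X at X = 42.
Elasticity = 2

Elasticity = (dY/dX) · (X/Y)

dY/dX = 16·X
At X = 42: dY/dX = 672, Y = 14112

Elasticity = 672 · (42 / 14112) = 2

Interpretation: for a small percentage change in X, the percentage change in Y is approximately 2.00 times as large.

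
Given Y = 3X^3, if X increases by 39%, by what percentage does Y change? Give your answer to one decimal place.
168.6%

For Y = 3X^3:
If X → X(1 + 0.39)
Then Y → Y · (1 + 0.39)^3
     ≈ Y · 2.6856

Percentage change = ((1 + 0.39)^3 − 1) × 100% ≈ 168.6%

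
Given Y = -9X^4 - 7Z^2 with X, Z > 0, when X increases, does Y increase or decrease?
Y decreases

Taking the partial derivative:
∂Y/∂X = -36X^3

∂Y/∂X = -36X^3 < 0 (assuming positive values)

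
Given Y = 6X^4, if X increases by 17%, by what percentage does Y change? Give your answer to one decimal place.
87.4%

For Y = 6X^4:
If X → X(1 + 0.17)
Then Y → Y · (1 + 0.17)^4
     ≈ Y · 1.8739

Percentage change = ((1 + 0.17)^4 − 1) × 100% ≈ 87.4%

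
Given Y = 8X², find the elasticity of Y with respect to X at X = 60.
Elasticity = 2

Elasticity = (dY/dX) · (X/Y)

dY/dX = 16·X
At X = 60: dY/dX = 960, Y = 28800

Elasticity = 960 · (60 / 28800) = 2

Interpretation: for a small percentage change in X, the percentage change in Y is approximately 2.00 times as large.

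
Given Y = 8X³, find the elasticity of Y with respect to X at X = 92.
Elasticity = 3

Elasticity = (dY/dX) · (X/Y)

dY/dX = 24·X²
At X = 92: dY/dX = 203136, Y = 6229504

Elasticity = 203136 · (92 / 6229504) = 3

Interpretation: for a small percentage change in X, the percentage change in Y is approximately 3.00 times as large.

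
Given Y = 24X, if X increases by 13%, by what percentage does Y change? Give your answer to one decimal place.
13.0%

For Y = 24X:
If X → X(1 + 0.13)
Then Y → Y · (1 + 0.13)^1
     = Y · 1.1300

Percentage change = ((1 + 0.13)^1 − 1) × 100% = 13.0%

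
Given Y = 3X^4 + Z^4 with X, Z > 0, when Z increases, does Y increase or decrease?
Y increases

Taking the partial derivative:
∂Y/∂Z = 4Z^3

∂Y/∂Z = 4Z^3 > 0 (assuming positive values)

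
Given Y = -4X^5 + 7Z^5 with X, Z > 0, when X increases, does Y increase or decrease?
Y decreases

Taking the partial derivative:
∂Y/∂X = -20X^4

∂Y/∂X = -20X^4 < 0 (assuming positive values)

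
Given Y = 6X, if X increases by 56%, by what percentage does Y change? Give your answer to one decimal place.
56.0%

For Y = 6X:
If X → X(1 + 0.56)
Then Y → Y · (1 + 0.56)^1
     = Y · 1.5600

Percentage change = ((1 + 0.56)^1 − 1) × 100% = 56.0%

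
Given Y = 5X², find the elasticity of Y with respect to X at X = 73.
Elasticity = 2

Elasticity = (dY/dX) · (X/Y)

dY/dX = 10·X
At X = 73: dY/dX = 730, Y = 26645

Elasticity = 730 · (73 / 26645) = 2

Interpretation: for a small percentage change in X, the percentage change in Y is approximately 2.00 times as large.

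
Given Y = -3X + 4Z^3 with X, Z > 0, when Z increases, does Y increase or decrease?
Y increases

Taking the partial derivative:
∂Y/∂Z = 12Z^2

∂Y/∂Z = 12Z^2 > 0 (assuming positive values)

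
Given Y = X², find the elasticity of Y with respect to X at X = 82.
Elasticity = 2

Elasticity = (dY/dX) · (X/Y)

dY/dX = 2·X
At X = 82: dY/dX = 164, Y = 6724

Elasticity = 164 · (82 / 6724) = 2

Interpretation: for a small percentage change in X, the percentage change in Y is approximately 2.00 times as large.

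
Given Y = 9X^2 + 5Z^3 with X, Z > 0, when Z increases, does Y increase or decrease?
Y increases

Taking the partial derivative:
∂Y/∂Z = 15Z^2

∂Y/∂Z = 15Z^2 > 0 (assuming positive values)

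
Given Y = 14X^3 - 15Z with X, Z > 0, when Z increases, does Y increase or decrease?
Y decreases

Taking the partial derivative:
∂Y/∂Z = -15

∂Y/∂Z = -15 < 0 (assuming positive values)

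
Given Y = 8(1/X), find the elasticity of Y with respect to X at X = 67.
Elasticity = -1

Elasticity = (dY/dX) · (X/Y)

dY/dX = -8/X²
At X = 67: dY/dX = -8/4489, Y = 8/67

Elasticity = (-8/4489) · (67 / (8/67)) = -1

Interpretation: for a small percentage change in X, the percentage change in Y is approximately -1.00 times as large.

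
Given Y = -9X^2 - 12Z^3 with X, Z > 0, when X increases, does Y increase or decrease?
Y decreases

Taking the partial derivative:
∂Y/∂X = -18X

∂Y/∂X = -18X < 0 (assuming positive values)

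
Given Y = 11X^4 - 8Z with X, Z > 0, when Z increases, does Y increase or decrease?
Y decreases

Taking the partial derivative:
∂Y/∂Z = -8

∂Y/∂Z = -8 < 0 (assuming positive values)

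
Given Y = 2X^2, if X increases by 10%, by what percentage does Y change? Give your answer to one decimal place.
21.0%

For Y = 2X^2:
If X → X(1 + 0.1)
Then Y → Y · (1 + 0.1)^2
     = Y · 1.2100

Percentage change = ((1 + 0.1)^2 − 1) × 100% = 21.0%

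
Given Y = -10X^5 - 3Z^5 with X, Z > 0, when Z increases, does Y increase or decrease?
Y decreases

Taking the partial derivative:
∂Y/∂Z = -15Z^4

∂Y/∂Z = -15Z^4 < 0 (assuming positive values)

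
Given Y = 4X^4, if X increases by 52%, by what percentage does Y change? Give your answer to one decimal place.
433.8%

For Y = 4X^4:
If X → X(1 + 0.52)
Then Y → Y · (1 + 0.52)^4
     ≈ Y · 5.3379

Percentage change = ((1 + 0.52)^4 − 1) × 100% ≈ 433.8%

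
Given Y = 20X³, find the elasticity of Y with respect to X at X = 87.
Elasticity = 3

Elasticity = (dY/dX) · (X/Y)

dY/dX = 60·X²
At X = 87: dY/dX = 454140, Y = 13170060

Elasticity = 454140 · (87 / 13170060) = 3

Interpretation: for a small percentage change in X, the percentage change in Y is approximately 3.00 times as large.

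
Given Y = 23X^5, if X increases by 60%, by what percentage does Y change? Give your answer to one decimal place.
948.6%

For Y = 23X^5:
If X → X(1 + 0.6)
Then Y → Y · (1 + 0.6)^5
     ≈ Y · 10.4858

Percentage change = ((1 + 0.6)^5 − 1) × 100% ≈ 948.6%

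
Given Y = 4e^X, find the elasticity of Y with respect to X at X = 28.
Elasticity = 28

Elasticity = (dY/dX) · (X/Y)

dY/dX = 4·e^X
At X = 28: dY/dX = 4·e^28, Y = 4·e^28

Elasticity = (4·e^28) · (28 / (4·e^28)) = 28

Interpretation: for a small percentage change in X, the percentage change in Y is approximately 28.00 times as large.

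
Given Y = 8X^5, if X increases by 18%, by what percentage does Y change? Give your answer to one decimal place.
128.8%

For Y = 8X^5:
If X → X(1 + 0.18)
Then Y → Y · (1 + 0.18)^5
     ≈ Y · 2.2878

Percentage change = ((1 + 0.18)^5 − 1) × 100% ≈ 128.8%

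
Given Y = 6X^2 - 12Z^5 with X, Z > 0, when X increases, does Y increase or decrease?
Y increases

Taking the partial derivative:
∂Y/∂X = 12X

∂Y/∂X = 12X > 0 (assuming positive values)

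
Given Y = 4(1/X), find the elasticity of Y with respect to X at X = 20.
Elasticity = -1

Elasticity = (dY/dX) · (X/Y)

dY/dX = -4/X²
At X = 20: dY/dX = -1/100, Y = 1/5

Elasticity = (-1/100) · (20 / (1/5)) = -1

Interpretation: for a small percentage change in X, the percentage change in Y is approximately -1.00 times as large.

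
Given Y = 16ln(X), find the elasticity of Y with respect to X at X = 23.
Elasticity = 1/ln(23) ≈ 0.3189

Elasticity = (dY/dX) · (X/Y)

dY/dX = 16/X
At X = 23: dY/dX = 16/23, Y = 16·ln(23)

Elasticity = (16/23) · (23 / (16·ln(23))) = 1/ln(23) ≈ 0.3189

Interpretation: for a small percentage change in X, the percentage change in Y is approximately 0.32 times as large.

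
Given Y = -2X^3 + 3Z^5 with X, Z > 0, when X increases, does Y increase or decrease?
Y decreases

Taking the partial derivative:
∂Y/∂X = -6X^2

∂Y/∂X = -6X^2 < 0 (assuming positive values)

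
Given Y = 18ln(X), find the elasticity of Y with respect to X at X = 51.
Elasticity = 1/ln(51) ≈ 0.2543

Elasticity = (dY/dX) · (X/Y)

dY/dX = 18/X
At X = 51: dY/dX = 6/17, Y = 18·ln(51)

Elasticity = (6/17) · (51 / (18·ln(51))) = 1/ln(51) ≈ 0.2543

Interpretation: for a small percentage change in X, the percentage change in Y is approximately 0.25 times as large.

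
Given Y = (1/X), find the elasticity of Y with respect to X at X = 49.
Elasticity = -1

Elasticity = (dY/dX) · (X/Y)

dY/dX = -1/X²
At X = 49: dY/dX = -1/2401, Y = 1/49

Elasticity = (-1/2401) · (49 / (1/49)) = -1

Interpretation: for a small percentage change in X, the percentage change in Y is approximately -1.00 times as large.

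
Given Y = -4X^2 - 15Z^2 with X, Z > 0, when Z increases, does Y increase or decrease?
Y decreases

Taking the partial derivative:
∂Y/∂Z = -30Z

∂Y/∂Z = -30Z < 0 (assuming positive values)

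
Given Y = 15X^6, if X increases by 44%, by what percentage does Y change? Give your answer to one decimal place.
791.6%

For Y = 15X^6:
If X → X(1 + 0.44)
Then Y → Y · (1 + 0.44)^6
     ≈ Y · 8.9161

Percentage change = ((1 + 0.44)^6 − 1) × 100% ≈ 791.6%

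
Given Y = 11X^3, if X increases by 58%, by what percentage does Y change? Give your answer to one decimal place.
294.4%

For Y = 11X^3:
If X → X(1 + 0.58)
Then Y → Y · (1 + 0.58)^3
     ≈ Y · 3.9443

Percentage change = ((1 + 0.58)^3 − 1) × 100% ≈ 294.4%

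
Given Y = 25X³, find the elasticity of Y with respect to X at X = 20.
Elasticity = 3

Elasticity = (dY/dX) · (X/Y)

dY/dX = 75·X²
At X = 20: dY/dX = 30000, Y = 200000

Elasticity = 30000 · (20 / 200000) = 3

Interpretation: for a small percentage change in X, the percentage change in Y is approximately 3.00 times as large.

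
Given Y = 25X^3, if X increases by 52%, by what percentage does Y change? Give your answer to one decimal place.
251.2%

For Y = 25X^3:
If X → X(1 + 0.52)
Then Y → Y · (1 + 0.52)^3
     ≈ Y · 3.5118

Percentage change = ((1 + 0.52)^3 − 1) × 100% ≈ 251.2%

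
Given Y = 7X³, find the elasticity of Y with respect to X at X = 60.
Elasticity = 3

Elasticity = (dY/dX) · (X/Y)

dY/dX = 21·X²
At X = 60: dY/dX = 75600, Y = 1512000

Elasticity = 75600 · (60 / 1512000) = 3

Interpretation: for a small percentage change in X, the percentage change in Y is approximately 3.00 times as large.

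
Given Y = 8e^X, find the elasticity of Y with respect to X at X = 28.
Elasticity = 28

Elasticity = (dY/dX) · (X/Y)

dY/dX = 8·e^X
At X = 28: dY/dX = 8·e^28, Y = 8·e^28

Elasticity = (8·e^28) · (28 / (8·e^28)) = 28

Interpretation: for a small percentage change in X, the percentage change in Y is approximately 28.00 times as large.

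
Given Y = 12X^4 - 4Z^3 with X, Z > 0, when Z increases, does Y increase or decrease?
Y decreases

Taking the partial derivative:
∂Y/∂Z = -12Z^2

∂Y/∂Z = -12Z^2 < 0 (assuming positive values)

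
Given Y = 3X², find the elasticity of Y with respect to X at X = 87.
Elasticity = 2

Elasticity = (dY/dX) · (X/Y)

dY/dX = 6·X
At X = 87: dY/dX = 522, Y = 22707

Elasticity = 522 · (87 / 22707) = 2

Interpretation: for a small percentage change in X, the percentage change in Y is approximately 2.00 times as large.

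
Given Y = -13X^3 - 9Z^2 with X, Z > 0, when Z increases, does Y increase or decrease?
Y decreases

Taking the partial derivative:
∂Y/∂Z = -18Z

∂Y/∂Z = -18Z < 0 (assuming positive values)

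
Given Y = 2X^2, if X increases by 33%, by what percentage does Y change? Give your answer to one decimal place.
76.9%

For Y = 2X^2:
If X → X(1 + 0.33)
Then Y → Y · (1 + 0.33)^2
     = Y · 1.7689

Percentage change = ((1 + 0.33)^2 − 1) × 100% ≈ 76.9%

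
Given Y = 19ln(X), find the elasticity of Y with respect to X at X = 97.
Elasticity = 1/ln(97) ≈ 0.2186

Elasticity = (dY/dX) · (X/Y)

dY/dX = 19/X
At X = 97: dY/dX = 19/97, Y = 19·ln(97)

Elasticity = (19/97) · (97 / (19·ln(97))) = 1/ln(97) ≈ 0.2186

Interpretation: for a small percentage change in X, the percentage change in Y is approximately 0.22 times as large.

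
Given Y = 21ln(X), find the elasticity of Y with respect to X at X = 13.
Elasticity = 1/ln(13) ≈ 0.3899

Elasticity = (dY/dX) · (X/Y)

dY/dX = 21/X
At X = 13: dY/dX = 21/13, Y = 21·ln(13)

Elasticity = (21/13) · (13 / (21·ln(13))) = 1/ln(13) ≈ 0.3899

Interpretation: for a small percentage change in X, the percentage change in Y is approximately 0.39 times as large.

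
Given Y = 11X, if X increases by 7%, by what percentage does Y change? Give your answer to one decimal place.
7.0%

For Y = 11X:
If X → X(1 + 0.07)
Then Y → Y · (1 + 0.07)^1
     = Y · 1.0700

Percentage change = ((1 + 0.07)^1 − 1) × 100% = 7.0%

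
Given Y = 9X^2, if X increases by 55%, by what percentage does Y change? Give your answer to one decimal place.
140.3%

For Y = 9X^2:
If X → X(1 + 0.55)
Then Y → Y · (1 + 0.55)^2
     = Y · 2.4025

Percentage change = ((1 + 0.55)^2 − 1) × 100% ≈ 140.3%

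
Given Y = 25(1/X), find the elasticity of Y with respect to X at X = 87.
Elasticity = -1

Elasticity = (dY/dX) · (X/Y)

dY/dX = -25/X²
At X = 87: dY/dX = -25/7569, Y = 25/87

Elasticity = (-25/7569) · (87 / (25/87)) = -1

Interpretation: for a small percentage change in X, the percentage change in Y is approximately -1.00 times as large.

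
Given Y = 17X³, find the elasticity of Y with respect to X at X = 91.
Elasticity = 3

Elasticity = (dY/dX) · (X/Y)

dY/dX = 51·X²
At X = 91: dY/dX = 422331, Y = 12810707

Elasticity = 422331 · (91 / 12810707) = 3

Interpretation: for a small percentage change in X, the percentage change in Y is approximately 3.00 times as large.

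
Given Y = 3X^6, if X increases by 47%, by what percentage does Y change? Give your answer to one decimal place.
909.0%

For Y = 3X^6:
If X → X(1 + 0.47)
Then Y → Y · (1 + 0.47)^6
     ≈ Y · 10.0903

Percentage change = ((1 + 0.47)^6 − 1) × 100% ≈ 909.0%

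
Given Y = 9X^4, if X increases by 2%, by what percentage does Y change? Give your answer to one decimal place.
8.2%

For Y = 9X^4:
If X → X(1 + 0.02)
Then Y → Y · (1 + 0.02)^4
     ≈ Y · 1.0824

Percentage change = ((1 + 0.02)^4 − 1) × 100% ≈ 8.2%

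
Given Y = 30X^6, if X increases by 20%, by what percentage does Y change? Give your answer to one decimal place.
198.6%

For Y = 30X^6:
If X → X(1 + 0.2)
Then Y → Y · (1 + 0.2)^6
     ≈ Y · 2.9860

Percentage change = ((1 + 0.2)^6 − 1) × 100% ≈ 198.6%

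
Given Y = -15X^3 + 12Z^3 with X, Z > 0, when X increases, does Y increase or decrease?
Y decreases

Taking the partial derivative:
∂Y/∂X = -45X^2

∂Y/∂X = -45X^2 < 0 (assuming positive values)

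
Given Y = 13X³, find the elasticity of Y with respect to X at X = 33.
Elasticity = 3

Elasticity = (dY/dX) · (X/Y)

dY/dX = 39·X²
At X = 33: dY/dX = 42471, Y = 467181

Elasticity = 42471 · (33 / 467181) = 3

Interpretation: for a small percentage change in X, the percentage change in Y is approximately 3.00 times as large.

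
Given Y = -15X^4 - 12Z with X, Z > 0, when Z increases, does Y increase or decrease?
Y decreases

Taking the partial derivative:
∂Y/∂Z = -12

∂Y/∂Z = -12 < 0 (assuming positive values)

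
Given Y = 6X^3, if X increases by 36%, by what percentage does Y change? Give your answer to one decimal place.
151.5%

For Y = 6X^3:
If X → X(1 + 0.36)
Then Y → Y · (1 + 0.36)^3
     ≈ Y · 2.5155

Percentage change = ((1 + 0.36)^3 − 1) × 100% ≈ 151.5%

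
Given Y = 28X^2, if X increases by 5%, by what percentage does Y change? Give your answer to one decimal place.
10.3%

For Y = 28X^2:
If X → X(1 + 0.05)
Then Y → Y · (1 + 0.05)^2
     = Y · 1.1025

Percentage change = ((1 + 0.05)^2 − 1) × 100% ≈ 10.3%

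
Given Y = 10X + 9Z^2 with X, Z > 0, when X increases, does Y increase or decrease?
Y increases

Taking the partial derivative:
∂Y/∂X = 10

∂Y/∂X = 10 > 0 (assuming positive values)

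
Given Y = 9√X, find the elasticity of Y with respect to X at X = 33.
Elasticity = 1/2

Elasticity = (dY/dX) · (X/Y)

dY/dX = 9/(2·√X)
At X = 33: dY/dX = 3·√33/22, Y = 9·√33

Elasticity = (3·√33/22) · (33 / (9·√33)) = 1/2

Interpretation: for a small percentage change in X, the percentage change in Y is approximately 0.50 times as large.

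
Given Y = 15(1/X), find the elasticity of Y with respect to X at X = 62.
Elasticity = -1

Elasticity = (dY/dX) · (X/Y)

dY/dX = -15/X²
At X = 62: dY/dX = -15/3844, Y = 15/62

Elasticity = (-15/3844) · (62 / (15/62)) = -1

Interpretation: for a small percentage change in X, the percentage change in Y is approximately -1.00 times as large.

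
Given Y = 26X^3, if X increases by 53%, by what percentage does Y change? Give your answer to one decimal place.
258.2%

For Y = 26X^3:
If X → X(1 + 0.53)
Then Y → Y · (1 + 0.53)^3
     ≈ Y · 3.5816

Percentage change = ((1 + 0.53)^3 − 1) × 100% ≈ 258.2%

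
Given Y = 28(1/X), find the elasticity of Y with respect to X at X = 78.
Elasticity = -1

Elasticity = (dY/dX) · (X/Y)

dY/dX = -28/X²
At X = 78: dY/dX = -7/1521, Y = 14/39

Elasticity = (-7/1521) · (78 / (14/39)) = -1

Interpretation: for a small percentage change in X, the percentage change in Y is approximately -1.00 times as large.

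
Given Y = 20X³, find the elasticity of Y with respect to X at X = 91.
Elasticity = 3

Elasticity = (dY/dX) · (X/Y)

dY/dX = 60·X²
At X = 91: dY/dX = 496860, Y = 15071420

Elasticity = 496860 · (91 / 15071420) = 3

Interpretation: for a small percentage change in X, the percentage change in Y is approximately 3.00 times as large.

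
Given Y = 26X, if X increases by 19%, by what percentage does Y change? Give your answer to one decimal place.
19.0%

For Y = 26X:
If X → X(1 + 0.19)
Then Y → Y · (1 + 0.19)^1
     = Y · 1.1900

Percentage change = ((1 + 0.19)^1 − 1) × 100% = 19.0%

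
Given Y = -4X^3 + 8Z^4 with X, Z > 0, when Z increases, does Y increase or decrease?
Y increases

Taking the partial derivative:
∂Y/∂Z = 32Z^3

∂Y/∂Z = 32Z^3 > 0 (assuming positive values)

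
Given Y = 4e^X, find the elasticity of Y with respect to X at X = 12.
Elasticity = 12

Elasticity = (dY/dX) · (X/Y)

dY/dX = 4·e^X
At X = 12: dY/dX = 4·e^12, Y = 4·e^12

Elasticity = (4·e^12) · (12 / (4·e^12)) = 12

Interpretation: for a small percentage change in X, the percentage change in Y is approximately 12.00 times as large.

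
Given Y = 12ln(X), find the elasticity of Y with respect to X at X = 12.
Elasticity = 1/ln(12) ≈ 0.4024

Elasticity = (dY/dX) · (X/Y)

dY/dX = 12/X
At X = 12: dY/dX = 1, Y = 12·ln(12)

Elasticity = 1 · (12 / (12·ln(12))) = 1/ln(12) ≈ 0.4024

Interpretation: for a small percentage change in X, the percentage change in Y is approximately 0.40 times as large.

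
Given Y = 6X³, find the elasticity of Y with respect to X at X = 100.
Elasticity = 3

Elasticity = (dY/dX) · (X/Y)

dY/dX = 18·X²
At X = 100: dY/dX = 180000, Y = 6000000

Elasticity = 180000 · (100 / 6000000) = 3

Interpretation: for a small percentage change in X, the percentage change in Y is approximately 3.00 times as large.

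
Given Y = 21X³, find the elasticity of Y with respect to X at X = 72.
Elasticity = 3

Elasticity = (dY/dX) · (X/Y)

dY/dX = 63·X²
At X = 72: dY/dX = 326592, Y = 7838208

Elasticity = 326592 · (72 / 7838208) = 3

Interpretation: for a small percentage change in X, the percentage change in Y is approximately 3.00 times as large.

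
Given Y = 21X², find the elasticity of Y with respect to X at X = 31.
Elasticity = 2

Elasticity = (dY/dX) · (X/Y)

dY/dX = 42·X
At X = 31: dY/dX = 1302, Y = 20181

Elasticity = 1302 · (31 / 20181) = 2

Interpretation: for a small percentage change in X, the percentage change in Y is approximately 2.00 times as large.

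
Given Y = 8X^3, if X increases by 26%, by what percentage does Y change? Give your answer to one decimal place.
100.0%

For Y = 8X^3:
If X → X(1 + 0.26)
Then Y → Y · (1 + 0.26)^3
     ≈ Y · 2.0004

Percentage change = ((1 + 0.26)^3 − 1) × 100% ≈ 100.0%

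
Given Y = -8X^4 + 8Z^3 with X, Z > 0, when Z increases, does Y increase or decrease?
Y increases

Taking the partial derivative:
∂Y/∂Z = 24Z^2

∂Y/∂Z = 24Z^2 > 0 (assuming positive values)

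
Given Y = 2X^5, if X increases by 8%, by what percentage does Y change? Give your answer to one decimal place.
46.9%

For Y = 2X^5:
If X → X(1 + 0.08)
Then Y → Y · (1 + 0.08)^5
     ≈ Y · 1.4693

Percentage change = ((1 + 0.08)^5 − 1) × 100% ≈ 46.9%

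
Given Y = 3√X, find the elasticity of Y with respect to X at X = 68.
Elasticity = 1/2

Elasticity = (dY/dX) · (X/Y)

dY/dX = 3/(2·√X)
At X = 68: dY/dX = 3·√17/68, Y = 6·√17

Elasticity = (3·√17/68) · (68 / (6·√17)) = 1/2

Interpretation: for a small percentage change in X, the percentage change in Y is approximately 0.50 times as large.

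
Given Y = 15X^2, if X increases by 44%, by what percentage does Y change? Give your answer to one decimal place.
107.4%

For Y = 15X^2:
If X → X(1 + 0.44)
Then Y → Y · (1 + 0.44)^2
     = Y · 2.0736

Percentage change = ((1 + 0.44)^2 − 1) × 100% ≈ 107.4%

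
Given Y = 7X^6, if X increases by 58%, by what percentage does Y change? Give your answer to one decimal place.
1455.8%

For Y = 7X^6:
If X → X(1 + 0.58)
Then Y → Y · (1 + 0.58)^6
     ≈ Y · 15.5576

Percentage change = ((1 + 0.58)^6 − 1) × 100% ≈ 1455.8%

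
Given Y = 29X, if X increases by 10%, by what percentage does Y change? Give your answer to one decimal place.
10.0%

For Y = 29X:
If X → X(1 + 0.1)
Then Y → Y · (1 + 0.1)^1
     = Y · 1.1000

Percentage change = ((1 + 0.1)^1 − 1) × 100% = 10.0%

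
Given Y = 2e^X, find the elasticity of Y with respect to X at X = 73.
Elasticity = 73

Elasticity = (dY/dX) · (X/Y)

dY/dX = 2·e^X
At X = 73: dY/dX = 2·e^73, Y = 2·e^73

Elasticity = (2·e^73) · (73 / (2·e^73)) = 73

Interpretation: for a small percentage change in X, the percentage change in Y is approximately 73.00 times as large.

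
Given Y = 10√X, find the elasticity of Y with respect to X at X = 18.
Elasticity = 1/2

Elasticity = (dY/dX) · (X/Y)

dY/dX = 5/√X
At X = 18: dY/dX = 5·√2/6, Y = 30·√2

Elasticity = (5·√2/6) · (18 / (30·√2)) = 1/2

Interpretation: for a small percentage change in X, the percentage change in Y is approximately 0.50 times as large.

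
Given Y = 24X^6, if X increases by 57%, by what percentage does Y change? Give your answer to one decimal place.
1397.6%

For Y = 24X^6:
If X → X(1 + 0.57)
Then Y → Y · (1 + 0.57)^6
     ≈ Y · 14.9761

Percentage change = ((1 + 0.57)^6 − 1) × 100% ≈ 1397.6%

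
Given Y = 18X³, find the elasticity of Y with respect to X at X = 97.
Elasticity = 3

Elasticity = (dY/dX) · (X/Y)

dY/dX = 54·X²
At X = 97: dY/dX = 508086, Y = 16428114

Elasticity = 508086 · (97 / 16428114) = 3

Interpretation: for a small percentage change in X, the percentage change in Y is approximately 3.00 times as large.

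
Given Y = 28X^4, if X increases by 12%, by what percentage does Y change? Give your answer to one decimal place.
57.4%

For Y = 28X^4:
If X → X(1 + 0.12)
Then Y → Y · (1 + 0.12)^4
     ≈ Y · 1.5735

Percentage change = ((1 + 0.12)^4 − 1) × 100% ≈ 57.4%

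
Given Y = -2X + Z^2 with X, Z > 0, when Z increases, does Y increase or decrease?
Y increases

Taking the partial derivative:
∂Y/∂Z = 2Z

∂Y/∂Z = 2Z > 0 (assuming positive values)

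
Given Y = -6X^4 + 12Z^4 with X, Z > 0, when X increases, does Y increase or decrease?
Y decreases

Taking the partial derivative:
∂Y/∂X = -24X^3

∂Y/∂X = -24X^3 < 0 (assuming positive values)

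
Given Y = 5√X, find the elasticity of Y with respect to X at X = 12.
Elasticity = 1/2

Elasticity = (dY/dX) · (X/Y)

dY/dX = 5/(2·√X)
At X = 12: dY/dX = 5·√3/12, Y = 10·√3

Elasticity = (5·√3/12) · (12 / (10·√3)) = 1/2

Interpretation: for a small percentage change in X, the percentage change in Y is approximately 0.50 times as large.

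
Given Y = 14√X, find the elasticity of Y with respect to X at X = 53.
Elasticity = 1/2

Elasticity = (dY/dX) · (X/Y)

dY/dX = 7/√X
At X = 53: dY/dX = 7·√53/53, Y = 14·√53

Elasticity = (7·√53/53) · (53 / (14·√53)) = 1/2

Interpretation: for a small percentage change in X, the percentage change in Y is approximately 0.50 times as large.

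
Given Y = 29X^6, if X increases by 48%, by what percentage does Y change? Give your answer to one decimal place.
950.9%

For Y = 29X^6:
If X → X(1 + 0.48)
Then Y → Y · (1 + 0.48)^6
     ≈ Y · 10.5092

Percentage change = ((1 + 0.48)^6 − 1) × 100% ≈ 950.9%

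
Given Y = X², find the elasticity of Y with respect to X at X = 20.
Elasticity = 2

Elasticity = (dY/dX) · (X/Y)

dY/dX = 2·X
At X = 20: dY/dX = 40, Y = 400

Elasticity = 40 · (20 / 400) = 2

Interpretation: for a small percentage change in X, the percentage change in Y is approximately 2.00 times as large.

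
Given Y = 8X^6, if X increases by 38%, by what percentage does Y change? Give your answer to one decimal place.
590.7%

For Y = 8X^6:
If X → X(1 + 0.38)
Then Y → Y · (1 + 0.38)^6
     ≈ Y · 6.9068

Percentage change = ((1 + 0.38)^6 − 1) × 100% ≈ 590.7%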